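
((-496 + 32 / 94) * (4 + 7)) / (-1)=256256 / 47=5452.26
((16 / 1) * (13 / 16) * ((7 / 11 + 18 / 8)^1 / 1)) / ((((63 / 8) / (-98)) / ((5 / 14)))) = -16510 / 99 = -166.77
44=44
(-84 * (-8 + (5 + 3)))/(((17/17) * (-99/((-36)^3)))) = 0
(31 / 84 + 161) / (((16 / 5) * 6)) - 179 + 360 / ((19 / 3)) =-17428819 / 153216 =-113.75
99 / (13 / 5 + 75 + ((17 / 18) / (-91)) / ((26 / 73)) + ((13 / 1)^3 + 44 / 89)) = 1876214340 / 43116262951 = 0.04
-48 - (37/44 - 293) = 10743/44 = 244.16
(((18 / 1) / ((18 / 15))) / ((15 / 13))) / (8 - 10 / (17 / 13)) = 221 / 6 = 36.83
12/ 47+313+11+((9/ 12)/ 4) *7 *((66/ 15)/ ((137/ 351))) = 87326007/ 257560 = 339.05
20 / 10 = 2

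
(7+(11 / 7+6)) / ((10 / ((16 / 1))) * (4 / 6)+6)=2.27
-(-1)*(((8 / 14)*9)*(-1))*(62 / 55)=-2232 / 385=-5.80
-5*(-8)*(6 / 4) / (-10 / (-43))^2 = 5547 / 5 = 1109.40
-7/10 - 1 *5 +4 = -1.70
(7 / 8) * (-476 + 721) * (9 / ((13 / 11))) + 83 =178417 / 104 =1715.55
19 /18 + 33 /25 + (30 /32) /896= 7665967 /3225600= 2.38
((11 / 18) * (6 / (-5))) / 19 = -11 / 285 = -0.04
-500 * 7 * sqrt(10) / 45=-700 * sqrt(10) / 9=-245.95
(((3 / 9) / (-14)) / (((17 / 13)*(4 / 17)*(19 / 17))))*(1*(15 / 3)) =-1105 / 3192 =-0.35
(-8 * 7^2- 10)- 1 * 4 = -406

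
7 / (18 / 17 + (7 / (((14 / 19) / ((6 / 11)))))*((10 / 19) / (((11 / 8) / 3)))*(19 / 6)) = 14399 / 40938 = 0.35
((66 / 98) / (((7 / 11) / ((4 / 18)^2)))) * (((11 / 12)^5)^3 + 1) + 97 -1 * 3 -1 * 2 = 469158787584377769629 / 5095872385794441216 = 92.07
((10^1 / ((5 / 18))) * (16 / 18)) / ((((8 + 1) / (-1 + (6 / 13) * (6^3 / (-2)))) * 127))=-21152 / 14859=-1.42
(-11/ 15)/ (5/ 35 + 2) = -0.34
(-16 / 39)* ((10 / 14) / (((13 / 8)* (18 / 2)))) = -640 / 31941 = -0.02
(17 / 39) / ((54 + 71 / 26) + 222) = 34 / 21741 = 0.00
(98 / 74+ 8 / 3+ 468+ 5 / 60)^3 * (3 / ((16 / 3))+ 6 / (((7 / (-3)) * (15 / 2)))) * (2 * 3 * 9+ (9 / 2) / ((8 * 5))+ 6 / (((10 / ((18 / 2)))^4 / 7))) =4894169438838224156409 / 2593433600000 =1887138902.97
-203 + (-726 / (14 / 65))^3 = -13135903439504 / 343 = -38297094575.81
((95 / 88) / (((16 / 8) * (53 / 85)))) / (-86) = -8075 / 802208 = -0.01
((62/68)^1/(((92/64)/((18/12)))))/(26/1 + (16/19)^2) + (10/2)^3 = 78564507/628337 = 125.04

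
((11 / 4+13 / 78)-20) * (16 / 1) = -820 / 3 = -273.33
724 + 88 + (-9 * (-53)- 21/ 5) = 6424/ 5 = 1284.80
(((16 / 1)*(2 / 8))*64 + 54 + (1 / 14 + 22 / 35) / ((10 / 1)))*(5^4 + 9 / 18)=38789757 / 200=193948.78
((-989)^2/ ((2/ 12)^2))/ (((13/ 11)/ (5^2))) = 9683397900/ 13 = 744876761.54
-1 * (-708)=708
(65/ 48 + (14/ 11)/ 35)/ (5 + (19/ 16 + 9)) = 3671/ 40095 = 0.09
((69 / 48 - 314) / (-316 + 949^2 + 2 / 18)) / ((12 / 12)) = -45009 / 129641056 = -0.00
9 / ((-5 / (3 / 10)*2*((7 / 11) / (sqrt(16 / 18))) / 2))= -99*sqrt(2) / 175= -0.80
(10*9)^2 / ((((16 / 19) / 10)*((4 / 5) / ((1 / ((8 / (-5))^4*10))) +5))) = 120234375 / 71786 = 1674.90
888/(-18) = -148/3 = -49.33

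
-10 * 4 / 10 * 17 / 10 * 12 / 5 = -408 / 25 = -16.32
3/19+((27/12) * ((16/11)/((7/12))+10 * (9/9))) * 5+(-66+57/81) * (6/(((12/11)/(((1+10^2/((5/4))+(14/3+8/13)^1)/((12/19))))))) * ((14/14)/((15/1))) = -347184871697/110918808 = -3130.08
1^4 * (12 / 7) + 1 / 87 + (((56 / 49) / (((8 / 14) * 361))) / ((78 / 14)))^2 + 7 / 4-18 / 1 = -2337719702455 / 160953211692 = -14.52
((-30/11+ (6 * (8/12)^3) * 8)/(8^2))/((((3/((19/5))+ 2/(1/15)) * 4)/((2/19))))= 0.00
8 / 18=4 / 9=0.44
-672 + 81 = -591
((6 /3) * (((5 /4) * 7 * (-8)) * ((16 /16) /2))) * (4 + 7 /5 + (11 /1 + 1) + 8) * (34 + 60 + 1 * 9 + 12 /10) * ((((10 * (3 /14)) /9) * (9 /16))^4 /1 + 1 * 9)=-93706899648183 /56197120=-1667468.01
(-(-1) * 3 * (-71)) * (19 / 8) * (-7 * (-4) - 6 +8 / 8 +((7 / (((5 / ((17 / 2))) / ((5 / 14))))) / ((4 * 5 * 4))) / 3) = -29808853 / 2560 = -11644.08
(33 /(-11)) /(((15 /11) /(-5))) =11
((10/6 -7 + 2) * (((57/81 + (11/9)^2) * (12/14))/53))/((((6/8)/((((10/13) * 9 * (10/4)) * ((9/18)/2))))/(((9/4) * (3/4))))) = -11125/9646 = -1.15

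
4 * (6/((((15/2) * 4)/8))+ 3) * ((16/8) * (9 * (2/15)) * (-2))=-2208/25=-88.32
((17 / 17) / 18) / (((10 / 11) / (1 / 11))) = 1 / 180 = 0.01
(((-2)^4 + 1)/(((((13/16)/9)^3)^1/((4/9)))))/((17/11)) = 14598144/2197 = 6644.58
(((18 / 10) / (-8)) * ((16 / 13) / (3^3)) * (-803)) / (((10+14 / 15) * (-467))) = -803 / 497822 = -0.00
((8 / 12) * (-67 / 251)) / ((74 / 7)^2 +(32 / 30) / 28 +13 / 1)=-490 / 343619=-0.00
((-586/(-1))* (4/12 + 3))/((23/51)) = 99620/23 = 4331.30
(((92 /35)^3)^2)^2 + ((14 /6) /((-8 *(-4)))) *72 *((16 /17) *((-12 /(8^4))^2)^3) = 1801534560605832186490444277941723173097853 /16557897968324647885733888000000000000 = 108802.13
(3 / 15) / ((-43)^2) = 1 / 9245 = 0.00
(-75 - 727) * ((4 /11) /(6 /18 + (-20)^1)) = 9624 /649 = 14.83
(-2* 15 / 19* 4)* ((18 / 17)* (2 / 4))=-1080 / 323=-3.34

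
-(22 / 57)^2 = -484 / 3249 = -0.15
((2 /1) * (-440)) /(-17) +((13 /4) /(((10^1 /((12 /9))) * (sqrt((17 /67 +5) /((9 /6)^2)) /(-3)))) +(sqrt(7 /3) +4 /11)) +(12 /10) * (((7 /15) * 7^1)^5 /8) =-39 * sqrt(1474) /1760 +sqrt(21) /3 +102172121563 /946687500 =108.60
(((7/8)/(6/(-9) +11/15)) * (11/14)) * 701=115665/16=7229.06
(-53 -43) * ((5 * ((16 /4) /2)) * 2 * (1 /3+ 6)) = -12160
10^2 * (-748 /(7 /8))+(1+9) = -598330 /7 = -85475.71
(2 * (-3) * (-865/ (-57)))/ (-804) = 865/ 7638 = 0.11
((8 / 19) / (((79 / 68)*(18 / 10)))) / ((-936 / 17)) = -5780 / 1580553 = -0.00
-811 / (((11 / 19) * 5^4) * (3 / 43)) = -662587 / 20625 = -32.13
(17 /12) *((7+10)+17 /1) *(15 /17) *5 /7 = 30.36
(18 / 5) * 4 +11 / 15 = 227 / 15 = 15.13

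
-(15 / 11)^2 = -225 / 121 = -1.86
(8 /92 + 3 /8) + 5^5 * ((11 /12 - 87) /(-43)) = 148504715 /23736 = 6256.52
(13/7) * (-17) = -221/7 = -31.57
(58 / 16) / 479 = 29 / 3832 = 0.01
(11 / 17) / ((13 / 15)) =165 / 221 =0.75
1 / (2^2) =1 / 4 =0.25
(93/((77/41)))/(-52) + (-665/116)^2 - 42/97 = 31.48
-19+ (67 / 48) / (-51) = -46579 / 2448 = -19.03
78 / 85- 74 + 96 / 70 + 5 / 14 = -84911 / 1190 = -71.35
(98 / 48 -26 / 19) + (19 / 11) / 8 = 1115 / 1254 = 0.89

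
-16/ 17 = -0.94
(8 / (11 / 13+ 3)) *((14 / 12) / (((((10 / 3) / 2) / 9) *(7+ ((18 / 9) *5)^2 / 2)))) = 0.23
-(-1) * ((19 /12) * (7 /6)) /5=133 /360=0.37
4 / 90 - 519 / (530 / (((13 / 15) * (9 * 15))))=-109259 / 954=-114.53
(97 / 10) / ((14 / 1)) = 97 / 140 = 0.69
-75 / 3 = -25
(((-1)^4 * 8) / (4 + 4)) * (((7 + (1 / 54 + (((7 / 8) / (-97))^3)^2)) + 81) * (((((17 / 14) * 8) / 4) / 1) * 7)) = 8821797155015038205179 / 5895682558022909952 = 1496.31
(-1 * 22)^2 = 484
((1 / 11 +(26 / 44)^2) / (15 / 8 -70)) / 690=-71 / 7583675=-0.00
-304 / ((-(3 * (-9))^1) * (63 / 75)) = -7600 / 567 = -13.40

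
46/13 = 3.54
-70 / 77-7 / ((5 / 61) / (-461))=2165267 / 55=39368.49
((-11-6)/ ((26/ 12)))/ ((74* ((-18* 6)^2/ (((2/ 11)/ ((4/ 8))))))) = -17/ 5142852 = -0.00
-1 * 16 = -16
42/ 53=0.79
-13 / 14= -0.93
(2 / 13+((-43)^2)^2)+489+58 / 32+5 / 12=2133638447 / 624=3419292.38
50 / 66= 25 / 33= 0.76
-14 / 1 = -14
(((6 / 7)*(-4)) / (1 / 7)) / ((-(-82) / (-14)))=168 / 41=4.10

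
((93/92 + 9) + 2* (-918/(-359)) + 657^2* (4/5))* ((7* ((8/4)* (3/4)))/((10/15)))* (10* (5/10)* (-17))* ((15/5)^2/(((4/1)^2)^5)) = -549697812160077/138529472512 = -3968.09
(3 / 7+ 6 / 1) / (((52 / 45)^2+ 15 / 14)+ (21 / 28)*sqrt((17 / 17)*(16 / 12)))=6217549875 / 2026338743 -1291696875*sqrt(3) / 2026338743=1.96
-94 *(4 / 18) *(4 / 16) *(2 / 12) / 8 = -47 / 432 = -0.11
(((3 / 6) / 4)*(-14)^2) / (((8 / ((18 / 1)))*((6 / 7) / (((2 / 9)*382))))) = 65513 / 12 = 5459.42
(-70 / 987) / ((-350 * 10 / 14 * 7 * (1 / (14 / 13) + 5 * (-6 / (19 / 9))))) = -38 / 12453825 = -0.00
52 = 52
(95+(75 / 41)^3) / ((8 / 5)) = 17423425 / 275684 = 63.20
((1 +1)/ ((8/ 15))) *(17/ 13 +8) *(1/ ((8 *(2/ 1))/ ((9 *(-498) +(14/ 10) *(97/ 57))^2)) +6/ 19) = 197222778705601/ 4505280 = 43775920.41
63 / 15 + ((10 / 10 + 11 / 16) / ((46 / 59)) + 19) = 93341 / 3680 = 25.36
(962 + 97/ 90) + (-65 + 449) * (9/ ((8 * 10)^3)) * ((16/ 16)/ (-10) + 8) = 346727197/ 360000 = 963.13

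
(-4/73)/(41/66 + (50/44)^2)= -5808/202721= -0.03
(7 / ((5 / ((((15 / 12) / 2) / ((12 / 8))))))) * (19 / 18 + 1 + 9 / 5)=2429 / 1080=2.25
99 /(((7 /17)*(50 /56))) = 6732 /25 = 269.28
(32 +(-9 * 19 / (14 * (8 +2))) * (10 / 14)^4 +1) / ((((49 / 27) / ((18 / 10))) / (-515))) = -54992442321 / 3294172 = -16693.86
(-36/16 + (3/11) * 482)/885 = 379/2596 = 0.15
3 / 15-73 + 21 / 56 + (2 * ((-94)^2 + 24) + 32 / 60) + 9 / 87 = 61415777 / 3480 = 17648.21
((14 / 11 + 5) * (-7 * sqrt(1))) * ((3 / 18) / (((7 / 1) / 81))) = -1863 / 22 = -84.68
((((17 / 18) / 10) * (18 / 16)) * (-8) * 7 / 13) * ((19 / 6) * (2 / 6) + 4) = -833 / 360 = -2.31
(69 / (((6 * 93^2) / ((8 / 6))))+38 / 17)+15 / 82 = 87531461 / 36170118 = 2.42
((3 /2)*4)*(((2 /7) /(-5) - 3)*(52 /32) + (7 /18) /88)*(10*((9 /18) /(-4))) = 275173 /7392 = 37.23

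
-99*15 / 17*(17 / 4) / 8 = -46.41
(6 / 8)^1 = 3 / 4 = 0.75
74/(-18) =-37/9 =-4.11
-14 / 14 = -1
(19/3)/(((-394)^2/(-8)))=-38/116427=-0.00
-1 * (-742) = 742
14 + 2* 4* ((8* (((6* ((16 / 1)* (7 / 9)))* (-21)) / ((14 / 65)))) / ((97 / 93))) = -43329202 / 97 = -446692.80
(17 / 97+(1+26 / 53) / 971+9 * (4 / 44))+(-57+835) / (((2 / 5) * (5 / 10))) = 213658506763 / 54911021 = 3890.99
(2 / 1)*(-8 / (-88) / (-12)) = -1 / 66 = -0.02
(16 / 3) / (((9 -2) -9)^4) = 1 / 3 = 0.33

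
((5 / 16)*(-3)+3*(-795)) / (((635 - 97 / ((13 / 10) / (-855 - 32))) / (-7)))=694785 / 2779664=0.25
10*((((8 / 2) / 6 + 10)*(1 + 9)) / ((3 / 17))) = 54400 / 9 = 6044.44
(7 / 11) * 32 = 224 / 11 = 20.36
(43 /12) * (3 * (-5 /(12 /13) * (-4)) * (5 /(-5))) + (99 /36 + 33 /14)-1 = -4805 /21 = -228.81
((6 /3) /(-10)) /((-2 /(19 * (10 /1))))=19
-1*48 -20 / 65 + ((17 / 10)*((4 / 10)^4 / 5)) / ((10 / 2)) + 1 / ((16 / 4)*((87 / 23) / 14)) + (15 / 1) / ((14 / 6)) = -50659018451 / 1237031250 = -40.95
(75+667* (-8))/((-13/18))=94698/13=7284.46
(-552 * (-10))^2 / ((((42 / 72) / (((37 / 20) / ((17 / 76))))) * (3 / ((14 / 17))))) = 118592062.01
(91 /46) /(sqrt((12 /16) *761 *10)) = 91 *sqrt(22830) /525090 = 0.03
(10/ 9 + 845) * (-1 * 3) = -7615/ 3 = -2538.33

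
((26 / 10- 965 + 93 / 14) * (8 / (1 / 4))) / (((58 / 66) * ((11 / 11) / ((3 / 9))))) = -406032 / 35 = -11600.91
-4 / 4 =-1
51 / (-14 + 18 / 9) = -17 / 4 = -4.25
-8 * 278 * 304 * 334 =-225816064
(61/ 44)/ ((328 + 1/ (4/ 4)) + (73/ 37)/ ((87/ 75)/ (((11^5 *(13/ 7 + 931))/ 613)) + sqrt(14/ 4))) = 66470730773527302761811769119/ 15774104982692331254108687049404-2588421355036889344671875 *sqrt(14)/ 717004771940560511550394865882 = 0.00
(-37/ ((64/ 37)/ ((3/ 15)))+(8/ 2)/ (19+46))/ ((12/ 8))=-5847/ 2080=-2.81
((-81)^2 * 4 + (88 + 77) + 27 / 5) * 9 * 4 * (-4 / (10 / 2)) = -19018368 / 25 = -760734.72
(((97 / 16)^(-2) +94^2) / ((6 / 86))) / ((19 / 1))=3574941740 / 536313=6665.77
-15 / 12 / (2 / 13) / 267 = -65 / 2136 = -0.03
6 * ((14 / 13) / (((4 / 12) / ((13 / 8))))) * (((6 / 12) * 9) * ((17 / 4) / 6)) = 3213 / 32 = 100.41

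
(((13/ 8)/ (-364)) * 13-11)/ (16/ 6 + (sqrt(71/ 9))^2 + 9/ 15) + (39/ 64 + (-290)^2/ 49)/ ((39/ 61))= 1287636809/ 479661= 2684.47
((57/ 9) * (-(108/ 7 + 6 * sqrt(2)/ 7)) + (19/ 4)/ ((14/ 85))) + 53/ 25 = -13351/ 200 - 38 * sqrt(2)/ 7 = -74.43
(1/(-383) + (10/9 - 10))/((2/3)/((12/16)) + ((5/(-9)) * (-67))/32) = -980768/226353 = -4.33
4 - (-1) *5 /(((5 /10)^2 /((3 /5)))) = 16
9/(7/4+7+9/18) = 36/37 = 0.97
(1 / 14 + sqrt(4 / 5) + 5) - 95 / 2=-297 / 7 + 2* sqrt(5) / 5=-41.53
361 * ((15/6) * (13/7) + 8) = 63897/14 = 4564.07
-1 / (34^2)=-1 / 1156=-0.00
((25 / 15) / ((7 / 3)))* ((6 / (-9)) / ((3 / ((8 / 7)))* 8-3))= -5 / 189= -0.03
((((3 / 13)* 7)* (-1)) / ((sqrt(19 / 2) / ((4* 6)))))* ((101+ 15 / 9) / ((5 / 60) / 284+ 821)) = -176343552* sqrt(38) / 691098343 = -1.57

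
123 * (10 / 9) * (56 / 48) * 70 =100450 / 9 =11161.11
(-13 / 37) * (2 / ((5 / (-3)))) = 78 / 185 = 0.42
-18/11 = -1.64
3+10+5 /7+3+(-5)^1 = 82 /7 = 11.71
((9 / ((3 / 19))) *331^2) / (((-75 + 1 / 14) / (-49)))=4284054222 / 1049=4083941.11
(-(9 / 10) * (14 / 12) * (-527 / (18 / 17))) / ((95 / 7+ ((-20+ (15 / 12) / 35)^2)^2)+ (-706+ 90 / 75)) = 4818365216 / 1458292613583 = 0.00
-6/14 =-3/7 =-0.43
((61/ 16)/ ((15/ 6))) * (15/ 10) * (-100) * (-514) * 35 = 8230425/ 2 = 4115212.50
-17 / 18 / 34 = -1 / 36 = -0.03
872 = 872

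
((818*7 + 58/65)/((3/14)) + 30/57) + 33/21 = 693180181/25935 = 26727.60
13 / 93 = 0.14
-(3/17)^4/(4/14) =-567/167042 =-0.00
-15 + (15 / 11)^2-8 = -2558 / 121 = -21.14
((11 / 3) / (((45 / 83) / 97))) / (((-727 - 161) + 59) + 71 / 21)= -619927 / 780210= -0.79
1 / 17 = 0.06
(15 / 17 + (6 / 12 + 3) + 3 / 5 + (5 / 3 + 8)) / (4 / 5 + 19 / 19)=7471 / 918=8.14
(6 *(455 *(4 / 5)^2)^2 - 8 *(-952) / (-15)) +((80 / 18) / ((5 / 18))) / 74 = 1410469016 / 2775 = 508277.12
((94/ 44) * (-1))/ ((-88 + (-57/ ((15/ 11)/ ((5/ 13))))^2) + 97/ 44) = -15886/ 1283989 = -0.01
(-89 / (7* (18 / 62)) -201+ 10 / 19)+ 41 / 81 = -2626039 / 10773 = -243.76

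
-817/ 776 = -1.05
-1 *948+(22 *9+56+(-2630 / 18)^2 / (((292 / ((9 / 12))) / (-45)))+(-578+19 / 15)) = -21831291 / 5840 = -3738.23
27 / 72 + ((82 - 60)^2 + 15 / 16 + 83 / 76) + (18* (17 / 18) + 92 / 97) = 14872363 / 29488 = 504.35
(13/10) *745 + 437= 2811/2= 1405.50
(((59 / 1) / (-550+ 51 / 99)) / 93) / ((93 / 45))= -9735 / 17425813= -0.00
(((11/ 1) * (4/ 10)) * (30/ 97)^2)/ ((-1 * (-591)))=1320/ 1853573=0.00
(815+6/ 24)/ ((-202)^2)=3261/ 163216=0.02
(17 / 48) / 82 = 17 / 3936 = 0.00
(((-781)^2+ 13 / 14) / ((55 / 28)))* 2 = 34157868 / 55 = 621052.15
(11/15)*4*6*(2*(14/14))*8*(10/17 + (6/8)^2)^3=337307267/786080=429.10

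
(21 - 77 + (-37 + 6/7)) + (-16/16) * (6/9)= -1949/21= -92.81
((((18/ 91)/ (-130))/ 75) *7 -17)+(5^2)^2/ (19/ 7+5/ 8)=672218064/ 3950375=170.17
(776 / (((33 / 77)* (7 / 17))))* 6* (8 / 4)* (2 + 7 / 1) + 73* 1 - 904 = 474081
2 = 2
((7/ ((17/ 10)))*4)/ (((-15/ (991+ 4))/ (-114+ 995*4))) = -215413520/ 51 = -4223794.51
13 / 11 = 1.18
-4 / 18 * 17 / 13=-34 / 117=-0.29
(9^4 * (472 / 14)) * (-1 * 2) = -442398.86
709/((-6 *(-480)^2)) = -709/1382400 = -0.00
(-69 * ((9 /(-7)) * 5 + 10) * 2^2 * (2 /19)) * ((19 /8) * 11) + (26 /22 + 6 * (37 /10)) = -1034623 /385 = -2687.33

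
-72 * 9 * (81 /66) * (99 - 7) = -73165.09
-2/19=-0.11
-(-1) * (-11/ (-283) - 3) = -838/ 283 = -2.96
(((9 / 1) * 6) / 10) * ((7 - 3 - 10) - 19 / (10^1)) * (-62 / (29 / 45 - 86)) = -595107 / 19205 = -30.99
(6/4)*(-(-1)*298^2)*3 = 399618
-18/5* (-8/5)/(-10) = -72/125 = -0.58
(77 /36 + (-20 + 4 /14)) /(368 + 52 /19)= -84151 /1775088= -0.05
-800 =-800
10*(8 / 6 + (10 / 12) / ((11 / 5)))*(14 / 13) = 7910 / 429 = 18.44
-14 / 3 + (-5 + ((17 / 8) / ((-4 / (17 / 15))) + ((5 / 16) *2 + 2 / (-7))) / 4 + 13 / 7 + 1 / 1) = -30801 / 4480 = -6.88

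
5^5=3125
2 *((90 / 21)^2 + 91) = 218.73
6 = 6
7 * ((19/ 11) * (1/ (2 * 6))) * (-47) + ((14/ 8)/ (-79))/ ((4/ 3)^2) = -7903343/ 166848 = -47.37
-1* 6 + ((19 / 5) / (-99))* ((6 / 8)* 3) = -1339 / 220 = -6.09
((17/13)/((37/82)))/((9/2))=2788/4329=0.64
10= 10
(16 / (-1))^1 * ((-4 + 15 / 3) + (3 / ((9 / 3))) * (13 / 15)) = -29.87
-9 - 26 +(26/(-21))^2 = -33.47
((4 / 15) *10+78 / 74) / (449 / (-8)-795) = -3304 / 755799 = -0.00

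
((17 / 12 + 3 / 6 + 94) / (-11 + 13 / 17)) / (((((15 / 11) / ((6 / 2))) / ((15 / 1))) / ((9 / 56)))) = -49.70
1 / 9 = 0.11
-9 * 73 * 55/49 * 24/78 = -144540/637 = -226.91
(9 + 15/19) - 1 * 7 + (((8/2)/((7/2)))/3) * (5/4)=1303/399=3.27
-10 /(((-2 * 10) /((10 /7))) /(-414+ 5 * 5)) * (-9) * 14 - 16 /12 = 105026 /3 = 35008.67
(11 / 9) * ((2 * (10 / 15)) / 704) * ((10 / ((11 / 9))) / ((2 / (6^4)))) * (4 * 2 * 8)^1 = 8640 / 11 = 785.45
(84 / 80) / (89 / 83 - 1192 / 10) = -581 / 65364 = -0.01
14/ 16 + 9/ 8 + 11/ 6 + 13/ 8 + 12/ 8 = 6.96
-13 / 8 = -1.62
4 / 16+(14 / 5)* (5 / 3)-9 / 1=-4.08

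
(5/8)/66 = 5/528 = 0.01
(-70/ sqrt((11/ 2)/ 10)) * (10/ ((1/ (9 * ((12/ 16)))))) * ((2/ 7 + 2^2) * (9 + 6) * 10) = -6075000 * sqrt(55)/ 11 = -4095764.16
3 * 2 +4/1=10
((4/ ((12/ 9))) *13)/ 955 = 39/ 955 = 0.04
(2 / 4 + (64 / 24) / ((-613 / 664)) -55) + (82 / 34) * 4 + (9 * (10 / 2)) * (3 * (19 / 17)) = 6448987 / 62526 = 103.14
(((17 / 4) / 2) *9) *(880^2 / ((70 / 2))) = 2962080 / 7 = 423154.29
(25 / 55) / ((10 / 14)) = 7 / 11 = 0.64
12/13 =0.92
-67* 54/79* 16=-57888/79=-732.76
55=55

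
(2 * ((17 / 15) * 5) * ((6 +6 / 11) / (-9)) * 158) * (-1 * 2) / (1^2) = 85952 / 33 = 2604.61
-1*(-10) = 10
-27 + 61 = 34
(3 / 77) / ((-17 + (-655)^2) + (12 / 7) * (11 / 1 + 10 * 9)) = 3 / 33046948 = 0.00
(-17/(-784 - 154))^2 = 289/879844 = 0.00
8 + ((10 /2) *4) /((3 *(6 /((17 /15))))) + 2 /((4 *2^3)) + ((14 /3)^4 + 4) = 631921 /1296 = 487.59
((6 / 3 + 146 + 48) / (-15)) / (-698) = 98 / 5235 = 0.02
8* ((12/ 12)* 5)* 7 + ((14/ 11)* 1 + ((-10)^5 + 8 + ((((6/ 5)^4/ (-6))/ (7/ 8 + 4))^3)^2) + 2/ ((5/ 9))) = -315543404347828638116679940164/ 3164702594280242919921875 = -99707.13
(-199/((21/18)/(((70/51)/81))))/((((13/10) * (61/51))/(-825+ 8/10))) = 2523320/1647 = 1532.07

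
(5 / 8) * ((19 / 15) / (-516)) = -0.00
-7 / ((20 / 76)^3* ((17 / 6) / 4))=-542.26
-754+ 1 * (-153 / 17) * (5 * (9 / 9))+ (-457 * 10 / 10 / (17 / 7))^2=34611.38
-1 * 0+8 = 8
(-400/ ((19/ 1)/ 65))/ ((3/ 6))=-52000/ 19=-2736.84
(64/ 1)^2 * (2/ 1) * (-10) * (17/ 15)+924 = -275756/ 3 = -91918.67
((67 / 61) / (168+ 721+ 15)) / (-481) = -67 / 26524264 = -0.00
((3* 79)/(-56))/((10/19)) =-4503/560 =-8.04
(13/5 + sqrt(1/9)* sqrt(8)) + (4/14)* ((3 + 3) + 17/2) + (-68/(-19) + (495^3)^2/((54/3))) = 2* sqrt(2)/3 + 1086951908596654353/1330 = 817257074132823.76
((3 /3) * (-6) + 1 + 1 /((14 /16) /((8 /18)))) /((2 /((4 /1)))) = -566 /63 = -8.98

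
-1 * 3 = -3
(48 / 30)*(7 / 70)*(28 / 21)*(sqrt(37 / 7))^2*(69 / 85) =13616 / 14875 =0.92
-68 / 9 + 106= 886 / 9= 98.44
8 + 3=11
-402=-402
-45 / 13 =-3.46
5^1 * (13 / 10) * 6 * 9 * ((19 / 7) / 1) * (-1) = -6669 / 7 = -952.71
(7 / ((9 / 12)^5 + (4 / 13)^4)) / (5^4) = 204725248 / 4501541875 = 0.05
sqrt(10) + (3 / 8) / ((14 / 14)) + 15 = sqrt(10) + 123 / 8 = 18.54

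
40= 40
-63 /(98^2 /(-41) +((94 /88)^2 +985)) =-1666896 /19894195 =-0.08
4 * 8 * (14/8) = 56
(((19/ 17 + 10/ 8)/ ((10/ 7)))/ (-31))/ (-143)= 1127/ 3014440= 0.00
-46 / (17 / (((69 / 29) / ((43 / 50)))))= -158700 / 21199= -7.49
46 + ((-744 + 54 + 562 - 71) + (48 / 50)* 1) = -152.04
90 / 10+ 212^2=44953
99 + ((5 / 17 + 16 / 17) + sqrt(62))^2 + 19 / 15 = 42 *sqrt(62) / 17 + 710041 / 4335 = 183.25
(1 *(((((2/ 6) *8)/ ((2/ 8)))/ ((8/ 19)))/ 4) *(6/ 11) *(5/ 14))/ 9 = 95/ 693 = 0.14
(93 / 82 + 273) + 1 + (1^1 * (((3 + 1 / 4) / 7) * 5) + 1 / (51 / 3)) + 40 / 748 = 59587161 / 214676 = 277.57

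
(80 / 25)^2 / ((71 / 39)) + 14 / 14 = 11759 / 1775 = 6.62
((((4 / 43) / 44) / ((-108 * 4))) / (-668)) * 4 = 1 / 34124112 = 0.00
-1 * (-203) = 203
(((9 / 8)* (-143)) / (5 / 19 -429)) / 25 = 24453 / 1629200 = 0.02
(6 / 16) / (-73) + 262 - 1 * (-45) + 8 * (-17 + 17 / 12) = 319439 / 1752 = 182.33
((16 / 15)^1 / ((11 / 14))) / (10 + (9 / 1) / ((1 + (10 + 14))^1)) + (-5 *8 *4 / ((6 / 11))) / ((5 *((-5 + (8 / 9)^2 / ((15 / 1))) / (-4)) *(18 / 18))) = -347169760 / 7339431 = -47.30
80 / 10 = 8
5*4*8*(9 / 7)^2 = 12960 / 49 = 264.49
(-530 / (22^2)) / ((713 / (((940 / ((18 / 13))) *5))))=-4047875 / 776457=-5.21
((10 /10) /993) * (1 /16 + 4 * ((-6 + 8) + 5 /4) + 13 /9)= 2089 /142992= 0.01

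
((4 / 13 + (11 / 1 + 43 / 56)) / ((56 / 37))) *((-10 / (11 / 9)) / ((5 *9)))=-325267 / 224224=-1.45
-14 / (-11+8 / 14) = 98 / 73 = 1.34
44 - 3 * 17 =-7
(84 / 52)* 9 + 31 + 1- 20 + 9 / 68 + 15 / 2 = 30207 / 884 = 34.17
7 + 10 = 17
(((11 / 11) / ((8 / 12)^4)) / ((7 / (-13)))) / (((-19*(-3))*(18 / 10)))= -0.09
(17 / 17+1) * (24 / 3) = 16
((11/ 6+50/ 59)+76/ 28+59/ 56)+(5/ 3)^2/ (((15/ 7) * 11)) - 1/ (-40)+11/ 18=17669573/ 2453220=7.20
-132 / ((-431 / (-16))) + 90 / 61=-3.42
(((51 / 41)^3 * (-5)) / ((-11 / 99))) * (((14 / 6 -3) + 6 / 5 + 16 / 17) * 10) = 88017840 / 68921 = 1277.08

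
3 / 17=0.18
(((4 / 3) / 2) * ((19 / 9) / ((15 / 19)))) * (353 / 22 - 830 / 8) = -1393099 / 8910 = -156.35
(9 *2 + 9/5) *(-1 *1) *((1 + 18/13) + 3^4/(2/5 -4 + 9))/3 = -7458/65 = -114.74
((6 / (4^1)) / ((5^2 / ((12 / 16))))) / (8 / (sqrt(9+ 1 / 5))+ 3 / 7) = -4347 / 1526600+ 441*sqrt(230) / 381650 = 0.01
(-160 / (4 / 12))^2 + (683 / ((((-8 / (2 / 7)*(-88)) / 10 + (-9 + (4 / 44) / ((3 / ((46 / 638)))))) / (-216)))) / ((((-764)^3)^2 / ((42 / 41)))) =1467120680942567471573537438865 / 6367711288813226873237504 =230400.00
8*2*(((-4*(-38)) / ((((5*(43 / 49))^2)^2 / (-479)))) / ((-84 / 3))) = 239842074976 / 2136750625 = 112.25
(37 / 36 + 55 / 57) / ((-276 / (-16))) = 1363 / 11799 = 0.12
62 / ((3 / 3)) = 62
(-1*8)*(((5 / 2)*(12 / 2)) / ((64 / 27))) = -405 / 8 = -50.62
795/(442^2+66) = 0.00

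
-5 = -5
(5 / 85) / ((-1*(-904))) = 1 / 15368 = 0.00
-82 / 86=-41 / 43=-0.95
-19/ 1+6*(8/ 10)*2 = -47/ 5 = -9.40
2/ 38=1/ 19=0.05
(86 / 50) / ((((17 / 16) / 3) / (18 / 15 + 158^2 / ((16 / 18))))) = 17049672 / 125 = 136397.38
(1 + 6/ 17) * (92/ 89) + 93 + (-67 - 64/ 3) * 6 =-659065/ 1513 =-435.60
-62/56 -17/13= -879/364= -2.41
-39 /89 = -0.44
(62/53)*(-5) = -310/53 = -5.85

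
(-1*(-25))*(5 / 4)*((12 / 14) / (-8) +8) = 27625 / 112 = 246.65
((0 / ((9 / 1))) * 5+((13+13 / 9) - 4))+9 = 175 / 9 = 19.44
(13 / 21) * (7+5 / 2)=247 / 42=5.88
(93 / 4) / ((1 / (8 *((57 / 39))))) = 3534 / 13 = 271.85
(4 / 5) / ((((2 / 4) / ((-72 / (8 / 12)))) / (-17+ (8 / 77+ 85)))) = -4530816 / 385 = -11768.35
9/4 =2.25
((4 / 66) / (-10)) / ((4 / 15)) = -1 / 44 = -0.02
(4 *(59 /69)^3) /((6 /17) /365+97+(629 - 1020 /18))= 2548753390 /682184964987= 0.00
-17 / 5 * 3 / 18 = -17 / 30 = -0.57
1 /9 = 0.11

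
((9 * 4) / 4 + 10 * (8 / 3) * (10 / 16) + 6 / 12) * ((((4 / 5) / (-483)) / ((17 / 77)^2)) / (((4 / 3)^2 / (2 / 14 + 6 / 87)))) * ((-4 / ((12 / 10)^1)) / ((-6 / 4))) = -816871 / 3469734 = -0.24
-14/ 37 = -0.38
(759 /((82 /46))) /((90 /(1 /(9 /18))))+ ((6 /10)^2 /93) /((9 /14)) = 9.47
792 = 792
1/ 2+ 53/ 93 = 199/ 186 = 1.07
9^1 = 9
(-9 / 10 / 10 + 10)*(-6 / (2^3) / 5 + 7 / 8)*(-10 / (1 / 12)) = -86217 / 100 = -862.17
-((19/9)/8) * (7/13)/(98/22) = -209/6552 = -0.03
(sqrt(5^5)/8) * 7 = 175 * sqrt(5)/8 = 48.91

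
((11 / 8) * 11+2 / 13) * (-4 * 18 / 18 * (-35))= 55615 / 26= 2139.04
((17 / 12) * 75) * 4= 425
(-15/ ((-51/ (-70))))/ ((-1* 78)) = 175/ 663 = 0.26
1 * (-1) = -1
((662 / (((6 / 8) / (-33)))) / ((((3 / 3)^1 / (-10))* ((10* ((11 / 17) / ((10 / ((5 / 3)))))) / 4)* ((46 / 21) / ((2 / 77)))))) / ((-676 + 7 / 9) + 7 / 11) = -911574 / 48001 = -18.99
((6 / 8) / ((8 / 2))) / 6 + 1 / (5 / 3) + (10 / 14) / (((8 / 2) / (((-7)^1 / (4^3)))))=783 / 1280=0.61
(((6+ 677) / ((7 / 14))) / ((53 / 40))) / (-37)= -54640 / 1961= -27.86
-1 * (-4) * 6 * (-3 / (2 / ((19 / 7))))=-684 / 7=-97.71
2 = 2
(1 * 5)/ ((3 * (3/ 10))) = 50/ 9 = 5.56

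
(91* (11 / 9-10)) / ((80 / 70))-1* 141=-60475 / 72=-839.93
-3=-3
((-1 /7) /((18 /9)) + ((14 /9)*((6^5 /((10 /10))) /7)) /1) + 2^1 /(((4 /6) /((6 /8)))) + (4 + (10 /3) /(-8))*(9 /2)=97793 /56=1746.30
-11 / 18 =-0.61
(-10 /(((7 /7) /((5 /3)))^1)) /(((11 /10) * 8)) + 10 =535 /66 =8.11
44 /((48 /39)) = 143 /4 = 35.75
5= 5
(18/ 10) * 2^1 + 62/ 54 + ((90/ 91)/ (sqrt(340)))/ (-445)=4.75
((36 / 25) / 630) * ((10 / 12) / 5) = 0.00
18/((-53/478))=-8604/53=-162.34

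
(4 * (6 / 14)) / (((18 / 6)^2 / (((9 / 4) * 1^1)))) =3 / 7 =0.43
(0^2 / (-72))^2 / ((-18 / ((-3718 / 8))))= 0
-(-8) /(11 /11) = 8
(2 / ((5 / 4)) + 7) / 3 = 43 / 15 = 2.87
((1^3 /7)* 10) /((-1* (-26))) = 0.05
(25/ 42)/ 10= 0.06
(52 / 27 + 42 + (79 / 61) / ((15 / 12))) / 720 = 185131 / 2964600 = 0.06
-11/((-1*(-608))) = -11/608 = -0.02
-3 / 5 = -0.60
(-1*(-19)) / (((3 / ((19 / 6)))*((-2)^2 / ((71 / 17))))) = 25631 / 1224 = 20.94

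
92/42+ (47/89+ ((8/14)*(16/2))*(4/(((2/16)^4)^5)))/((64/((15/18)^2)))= 5211937214476667014559/22784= 228754266787072814.89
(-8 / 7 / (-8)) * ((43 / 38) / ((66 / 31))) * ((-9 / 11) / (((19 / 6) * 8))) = -11997 / 4892272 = -0.00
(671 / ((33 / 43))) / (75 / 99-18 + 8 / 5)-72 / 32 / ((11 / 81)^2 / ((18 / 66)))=-1225283267 / 13741244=-89.17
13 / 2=6.50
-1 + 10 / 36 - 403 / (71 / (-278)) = 2015689 / 1278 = 1577.22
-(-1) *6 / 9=2 / 3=0.67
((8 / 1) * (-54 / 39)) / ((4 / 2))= -72 / 13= -5.54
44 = 44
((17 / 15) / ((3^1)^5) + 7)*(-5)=-25532 / 729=-35.02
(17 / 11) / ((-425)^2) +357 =41724376 / 116875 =357.00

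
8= 8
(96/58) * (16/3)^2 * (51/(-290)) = -34816/4205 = -8.28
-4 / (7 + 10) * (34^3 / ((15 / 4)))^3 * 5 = -914326479306752 / 675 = -1354557747121.11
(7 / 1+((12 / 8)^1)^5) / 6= 467 / 192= 2.43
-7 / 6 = -1.17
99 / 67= 1.48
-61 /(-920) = 61 /920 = 0.07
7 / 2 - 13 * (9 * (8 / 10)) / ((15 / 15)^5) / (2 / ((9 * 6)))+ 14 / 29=-731733 / 290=-2523.22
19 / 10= 1.90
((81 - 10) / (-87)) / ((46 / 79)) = -5609 / 4002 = -1.40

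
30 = 30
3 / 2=1.50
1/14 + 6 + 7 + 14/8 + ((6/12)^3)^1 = 837/56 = 14.95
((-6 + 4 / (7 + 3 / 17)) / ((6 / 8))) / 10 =-664 / 915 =-0.73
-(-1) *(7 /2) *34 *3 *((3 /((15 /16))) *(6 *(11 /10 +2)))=531216 /25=21248.64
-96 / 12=-8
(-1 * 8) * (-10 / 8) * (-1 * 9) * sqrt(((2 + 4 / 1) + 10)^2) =-1440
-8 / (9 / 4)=-32 / 9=-3.56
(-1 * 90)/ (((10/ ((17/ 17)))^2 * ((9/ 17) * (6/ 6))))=-17/ 10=-1.70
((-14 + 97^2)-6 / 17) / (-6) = -159709 / 102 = -1565.77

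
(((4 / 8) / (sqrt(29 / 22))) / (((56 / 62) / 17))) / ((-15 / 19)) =-10013 * sqrt(638) / 24360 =-10.38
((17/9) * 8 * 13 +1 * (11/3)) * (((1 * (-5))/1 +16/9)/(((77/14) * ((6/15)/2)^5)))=-326431250/891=-366365.04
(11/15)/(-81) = -11/1215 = -0.01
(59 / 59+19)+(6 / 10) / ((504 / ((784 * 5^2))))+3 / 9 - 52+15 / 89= -2180 / 267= -8.16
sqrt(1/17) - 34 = -34 + sqrt(17)/17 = -33.76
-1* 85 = -85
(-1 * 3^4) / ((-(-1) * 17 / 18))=-1458 / 17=-85.76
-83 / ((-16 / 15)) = 1245 / 16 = 77.81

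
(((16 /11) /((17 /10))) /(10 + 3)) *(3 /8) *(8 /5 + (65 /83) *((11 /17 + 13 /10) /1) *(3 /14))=1141827 /24010987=0.05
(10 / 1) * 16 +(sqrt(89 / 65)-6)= sqrt(5785) / 65 +154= 155.17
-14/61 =-0.23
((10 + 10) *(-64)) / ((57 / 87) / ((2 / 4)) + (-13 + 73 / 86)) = 3192320 / 27037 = 118.07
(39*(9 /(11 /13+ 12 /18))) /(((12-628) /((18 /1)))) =-123201 /18172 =-6.78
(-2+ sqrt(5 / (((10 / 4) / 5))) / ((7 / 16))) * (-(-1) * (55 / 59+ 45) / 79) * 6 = -32520 / 4661+ 260160 * sqrt(10) / 32627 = 18.24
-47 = -47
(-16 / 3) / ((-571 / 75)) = 400 / 571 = 0.70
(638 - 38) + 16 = 616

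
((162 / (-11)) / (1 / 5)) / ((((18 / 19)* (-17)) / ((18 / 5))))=3078 / 187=16.46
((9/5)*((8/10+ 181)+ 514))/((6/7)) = 73059/50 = 1461.18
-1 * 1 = -1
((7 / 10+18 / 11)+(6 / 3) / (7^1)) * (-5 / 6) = -673 / 308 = -2.19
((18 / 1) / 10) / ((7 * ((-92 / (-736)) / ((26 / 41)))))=1872 / 1435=1.30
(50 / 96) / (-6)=-25 / 288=-0.09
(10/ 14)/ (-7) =-5/ 49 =-0.10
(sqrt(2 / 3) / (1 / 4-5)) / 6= -2*sqrt(6) / 171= -0.03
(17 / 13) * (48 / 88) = 102 / 143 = 0.71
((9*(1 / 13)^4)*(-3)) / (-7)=27 / 199927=0.00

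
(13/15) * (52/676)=1/15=0.07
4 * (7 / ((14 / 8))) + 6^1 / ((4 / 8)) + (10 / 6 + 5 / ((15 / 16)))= 35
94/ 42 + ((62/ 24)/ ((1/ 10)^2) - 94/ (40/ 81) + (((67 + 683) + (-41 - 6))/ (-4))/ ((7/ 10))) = -3617/ 20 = -180.85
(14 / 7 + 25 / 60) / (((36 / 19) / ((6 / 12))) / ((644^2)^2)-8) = -2961727446328 / 9804339132645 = -0.30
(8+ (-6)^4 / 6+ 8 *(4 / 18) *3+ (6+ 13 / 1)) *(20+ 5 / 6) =93125 / 18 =5173.61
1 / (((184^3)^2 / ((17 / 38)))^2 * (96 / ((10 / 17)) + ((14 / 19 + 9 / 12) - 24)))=1445 / 1529693971488503935201124552802304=0.00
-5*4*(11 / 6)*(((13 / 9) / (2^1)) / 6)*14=-5005 / 81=-61.79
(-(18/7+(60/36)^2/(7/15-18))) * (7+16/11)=-413137/20251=-20.40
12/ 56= 3/ 14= 0.21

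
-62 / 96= -31 / 48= -0.65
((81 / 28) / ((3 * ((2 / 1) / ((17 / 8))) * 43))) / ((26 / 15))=6885 / 500864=0.01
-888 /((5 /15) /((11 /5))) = -29304 /5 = -5860.80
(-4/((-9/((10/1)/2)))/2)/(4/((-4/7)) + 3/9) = -1/6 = -0.17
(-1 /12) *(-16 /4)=1 /3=0.33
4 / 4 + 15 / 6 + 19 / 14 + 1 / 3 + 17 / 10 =6.89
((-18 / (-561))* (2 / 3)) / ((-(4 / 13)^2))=-169 / 748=-0.23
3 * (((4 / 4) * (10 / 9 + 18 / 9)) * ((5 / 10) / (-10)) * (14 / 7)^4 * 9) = -336 / 5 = -67.20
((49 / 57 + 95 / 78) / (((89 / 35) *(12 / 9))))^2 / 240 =2322659045 / 1484551031808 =0.00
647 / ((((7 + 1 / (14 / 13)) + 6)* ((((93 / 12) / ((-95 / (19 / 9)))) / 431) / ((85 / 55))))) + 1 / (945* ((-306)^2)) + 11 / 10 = -70471214517640081 / 392258526660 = -179655.02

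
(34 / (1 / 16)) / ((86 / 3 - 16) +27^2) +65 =146257 / 2225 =65.73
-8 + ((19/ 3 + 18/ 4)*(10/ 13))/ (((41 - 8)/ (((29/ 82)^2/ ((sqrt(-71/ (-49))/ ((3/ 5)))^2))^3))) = -8.00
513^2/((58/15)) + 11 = 68071.95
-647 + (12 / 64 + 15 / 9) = -30967 / 48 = -645.15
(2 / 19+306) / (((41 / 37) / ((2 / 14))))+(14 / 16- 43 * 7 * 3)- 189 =-1051.66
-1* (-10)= 10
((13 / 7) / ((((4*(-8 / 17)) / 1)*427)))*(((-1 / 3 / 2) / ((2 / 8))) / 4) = 221 / 573888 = 0.00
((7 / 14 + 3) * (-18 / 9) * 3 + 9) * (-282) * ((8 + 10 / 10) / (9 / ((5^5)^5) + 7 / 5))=1134574413299560546875 / 52154064178466798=21754.29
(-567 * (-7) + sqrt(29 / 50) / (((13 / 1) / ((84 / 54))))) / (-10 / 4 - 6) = -7938 / 17 - 14 * sqrt(58) / 9945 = -466.95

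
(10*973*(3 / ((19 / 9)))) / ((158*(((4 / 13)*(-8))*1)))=-1707615 / 48032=-35.55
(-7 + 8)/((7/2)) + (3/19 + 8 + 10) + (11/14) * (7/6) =30899/1596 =19.36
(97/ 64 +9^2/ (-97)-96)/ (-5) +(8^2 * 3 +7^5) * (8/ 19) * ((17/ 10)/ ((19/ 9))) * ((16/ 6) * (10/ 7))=21975.83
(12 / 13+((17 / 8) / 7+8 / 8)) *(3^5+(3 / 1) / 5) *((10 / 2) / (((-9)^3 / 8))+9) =306545689 / 63180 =4851.94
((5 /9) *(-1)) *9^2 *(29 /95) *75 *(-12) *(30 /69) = 2349000 /437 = 5375.29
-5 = -5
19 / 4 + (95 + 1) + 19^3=27839 / 4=6959.75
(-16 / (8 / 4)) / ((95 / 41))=-328 / 95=-3.45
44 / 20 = 11 / 5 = 2.20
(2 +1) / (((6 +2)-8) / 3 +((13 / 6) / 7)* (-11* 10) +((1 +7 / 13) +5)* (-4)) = -819 / 16435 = -0.05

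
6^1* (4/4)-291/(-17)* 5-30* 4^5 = -520683/17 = -30628.41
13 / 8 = 1.62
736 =736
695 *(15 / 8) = 10425 / 8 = 1303.12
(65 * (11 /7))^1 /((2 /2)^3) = 715 /7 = 102.14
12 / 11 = 1.09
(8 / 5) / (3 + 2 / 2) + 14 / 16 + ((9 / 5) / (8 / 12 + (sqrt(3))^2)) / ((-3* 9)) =553 / 440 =1.26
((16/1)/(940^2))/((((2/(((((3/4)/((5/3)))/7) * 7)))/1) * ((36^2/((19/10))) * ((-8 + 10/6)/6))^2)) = 1/127238400000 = 0.00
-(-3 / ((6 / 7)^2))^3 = 117649 / 1728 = 68.08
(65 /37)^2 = 4225 /1369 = 3.09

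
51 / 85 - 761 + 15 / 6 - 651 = -14089 / 10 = -1408.90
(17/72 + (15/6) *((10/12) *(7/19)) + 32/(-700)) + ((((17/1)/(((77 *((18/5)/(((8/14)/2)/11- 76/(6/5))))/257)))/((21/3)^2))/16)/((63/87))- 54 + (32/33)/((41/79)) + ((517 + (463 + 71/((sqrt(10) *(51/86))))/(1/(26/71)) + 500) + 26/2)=1118 *sqrt(10)/255 + 2089321136096309749/1822159507152600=1160.48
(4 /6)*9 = 6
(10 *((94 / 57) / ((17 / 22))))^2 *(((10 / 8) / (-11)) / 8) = -6.47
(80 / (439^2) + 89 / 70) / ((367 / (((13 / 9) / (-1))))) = -223050997 / 44559022410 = -0.01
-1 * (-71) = 71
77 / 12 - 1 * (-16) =269 / 12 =22.42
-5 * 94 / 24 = -235 / 12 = -19.58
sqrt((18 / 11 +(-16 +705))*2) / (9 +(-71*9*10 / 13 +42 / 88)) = -52*sqrt(167134) / 275739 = -0.08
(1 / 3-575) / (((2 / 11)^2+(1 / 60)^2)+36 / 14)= -1752273600 / 7942447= -220.62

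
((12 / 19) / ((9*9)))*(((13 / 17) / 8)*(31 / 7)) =403 / 122094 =0.00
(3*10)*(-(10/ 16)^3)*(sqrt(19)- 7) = 13125/ 256- 1875*sqrt(19)/ 256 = 19.34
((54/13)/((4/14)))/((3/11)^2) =2541/13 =195.46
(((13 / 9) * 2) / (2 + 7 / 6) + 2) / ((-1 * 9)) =-166 / 513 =-0.32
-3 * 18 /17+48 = 762 /17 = 44.82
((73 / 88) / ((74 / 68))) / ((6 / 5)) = 6205 / 9768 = 0.64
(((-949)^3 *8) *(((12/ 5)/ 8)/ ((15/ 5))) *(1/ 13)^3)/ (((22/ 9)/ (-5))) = 7002306/ 11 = 636573.27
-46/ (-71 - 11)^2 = -23/ 3362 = -0.01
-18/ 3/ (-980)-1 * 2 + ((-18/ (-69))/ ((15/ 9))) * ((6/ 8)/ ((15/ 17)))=-1.86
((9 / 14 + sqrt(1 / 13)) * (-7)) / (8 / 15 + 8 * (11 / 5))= -135 / 544 - 105 * sqrt(13) / 3536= -0.36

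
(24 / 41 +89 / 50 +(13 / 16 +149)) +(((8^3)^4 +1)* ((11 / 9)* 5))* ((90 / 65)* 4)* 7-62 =3471158208958569921 / 213200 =16281229873164.02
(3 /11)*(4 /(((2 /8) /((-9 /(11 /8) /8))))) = -432 /121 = -3.57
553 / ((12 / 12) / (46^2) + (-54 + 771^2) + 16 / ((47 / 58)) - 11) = 54996956 / 59113845647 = 0.00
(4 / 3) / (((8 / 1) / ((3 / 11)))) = 1 / 22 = 0.05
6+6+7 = 19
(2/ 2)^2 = 1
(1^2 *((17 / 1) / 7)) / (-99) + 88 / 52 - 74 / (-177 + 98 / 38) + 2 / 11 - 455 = -6758256497 / 14927913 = -452.73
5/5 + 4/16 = 5/4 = 1.25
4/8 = 1/2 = 0.50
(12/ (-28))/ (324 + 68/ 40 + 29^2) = -10/ 27223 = -0.00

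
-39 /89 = -0.44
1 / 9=0.11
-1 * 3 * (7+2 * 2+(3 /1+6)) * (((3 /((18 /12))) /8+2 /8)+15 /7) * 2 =-2220 /7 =-317.14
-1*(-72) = 72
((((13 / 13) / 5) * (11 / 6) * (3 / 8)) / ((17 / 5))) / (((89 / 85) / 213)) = 11715 / 1424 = 8.23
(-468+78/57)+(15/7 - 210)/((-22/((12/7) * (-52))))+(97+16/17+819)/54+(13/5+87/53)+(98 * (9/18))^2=154097496079/138407115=1113.36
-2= -2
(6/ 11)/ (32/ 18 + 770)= 27/ 38203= 0.00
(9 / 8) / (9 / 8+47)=9 / 385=0.02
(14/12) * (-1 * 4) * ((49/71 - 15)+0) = 14224/213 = 66.78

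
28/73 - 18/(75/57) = -13.30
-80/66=-40/33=-1.21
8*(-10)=-80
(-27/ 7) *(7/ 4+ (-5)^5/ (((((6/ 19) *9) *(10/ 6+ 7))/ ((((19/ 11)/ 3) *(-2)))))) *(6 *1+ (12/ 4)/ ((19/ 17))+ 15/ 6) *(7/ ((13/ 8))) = -970392725/ 35321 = -27473.53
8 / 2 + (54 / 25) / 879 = 29318 / 7325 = 4.00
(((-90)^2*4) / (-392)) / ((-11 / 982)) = 3977100 / 539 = 7378.66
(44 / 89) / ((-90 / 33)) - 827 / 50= -223229 / 13350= -16.72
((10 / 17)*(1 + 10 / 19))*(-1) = -290 / 323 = -0.90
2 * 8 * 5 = 80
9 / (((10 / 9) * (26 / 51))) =15.89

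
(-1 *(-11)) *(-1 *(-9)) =99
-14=-14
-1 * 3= -3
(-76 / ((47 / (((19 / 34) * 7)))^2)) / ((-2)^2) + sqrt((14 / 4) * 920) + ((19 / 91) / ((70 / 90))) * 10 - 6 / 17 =3578462609 / 1626645748 + 2 * sqrt(805) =58.94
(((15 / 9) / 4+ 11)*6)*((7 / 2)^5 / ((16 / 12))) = 6907677 / 256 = 26983.11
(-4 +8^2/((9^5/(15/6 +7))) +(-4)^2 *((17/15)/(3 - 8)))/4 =-2810869/1476225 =-1.90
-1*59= -59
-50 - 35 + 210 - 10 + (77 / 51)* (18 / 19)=37607 / 323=116.43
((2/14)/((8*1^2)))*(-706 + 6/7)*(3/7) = -1851/343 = -5.40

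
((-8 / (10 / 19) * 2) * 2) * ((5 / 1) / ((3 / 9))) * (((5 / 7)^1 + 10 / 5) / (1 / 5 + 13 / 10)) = -11552 / 7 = -1650.29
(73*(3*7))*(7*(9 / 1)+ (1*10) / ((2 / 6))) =142569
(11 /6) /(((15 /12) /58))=85.07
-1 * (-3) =3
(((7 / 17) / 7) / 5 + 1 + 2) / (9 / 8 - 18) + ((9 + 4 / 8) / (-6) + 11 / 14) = -313619 / 321300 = -0.98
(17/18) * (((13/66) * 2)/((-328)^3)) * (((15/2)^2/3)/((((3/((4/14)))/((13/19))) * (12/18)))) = -71825/3717049577472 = -0.00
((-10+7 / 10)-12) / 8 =-213 / 80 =-2.66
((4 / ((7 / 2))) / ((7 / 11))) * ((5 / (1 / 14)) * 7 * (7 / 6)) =3080 / 3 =1026.67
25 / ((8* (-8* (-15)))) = 5 / 192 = 0.03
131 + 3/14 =1837/14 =131.21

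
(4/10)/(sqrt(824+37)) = 2* sqrt(861)/4305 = 0.01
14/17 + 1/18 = 269/306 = 0.88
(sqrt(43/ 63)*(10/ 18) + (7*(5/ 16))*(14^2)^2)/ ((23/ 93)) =155*sqrt(301)/ 1449 + 7815255/ 23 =339795.55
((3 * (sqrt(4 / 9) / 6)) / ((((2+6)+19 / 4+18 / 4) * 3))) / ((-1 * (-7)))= 4 / 4347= 0.00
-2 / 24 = -1 / 12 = -0.08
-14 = -14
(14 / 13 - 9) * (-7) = 721 / 13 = 55.46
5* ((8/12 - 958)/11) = -435.15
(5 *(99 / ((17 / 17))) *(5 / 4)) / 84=825 / 112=7.37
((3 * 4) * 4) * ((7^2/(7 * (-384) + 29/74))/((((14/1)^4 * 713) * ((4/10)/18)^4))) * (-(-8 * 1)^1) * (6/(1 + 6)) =-43696260000/48638627597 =-0.90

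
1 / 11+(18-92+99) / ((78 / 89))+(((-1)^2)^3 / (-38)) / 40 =18659851 / 652080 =28.62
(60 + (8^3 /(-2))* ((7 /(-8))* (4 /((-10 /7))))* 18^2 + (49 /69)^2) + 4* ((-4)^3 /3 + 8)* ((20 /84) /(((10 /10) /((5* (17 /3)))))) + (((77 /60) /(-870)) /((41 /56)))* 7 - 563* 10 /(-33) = -6647495173729282 /32691287475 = -203341.49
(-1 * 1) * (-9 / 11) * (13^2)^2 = 23368.09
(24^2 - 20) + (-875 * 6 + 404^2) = 158522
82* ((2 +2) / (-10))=-164 / 5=-32.80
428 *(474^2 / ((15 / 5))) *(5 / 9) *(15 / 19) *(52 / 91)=1068459200 / 133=8033527.82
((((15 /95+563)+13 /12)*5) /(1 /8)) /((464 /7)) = 4502645 /13224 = 340.49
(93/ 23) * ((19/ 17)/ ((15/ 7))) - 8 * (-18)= 285643/ 1955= 146.11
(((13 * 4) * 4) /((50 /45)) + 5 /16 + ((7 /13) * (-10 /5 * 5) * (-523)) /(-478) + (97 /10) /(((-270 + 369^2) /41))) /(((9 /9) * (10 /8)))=6134722340249 /42221333700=145.30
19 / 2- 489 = -959 / 2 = -479.50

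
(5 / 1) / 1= 5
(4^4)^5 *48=52776558133248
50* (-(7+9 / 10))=-395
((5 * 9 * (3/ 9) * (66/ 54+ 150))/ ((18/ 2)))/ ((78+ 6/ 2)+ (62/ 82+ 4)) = 279005/ 94932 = 2.94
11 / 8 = 1.38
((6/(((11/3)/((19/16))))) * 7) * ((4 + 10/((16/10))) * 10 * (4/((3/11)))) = 81795/4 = 20448.75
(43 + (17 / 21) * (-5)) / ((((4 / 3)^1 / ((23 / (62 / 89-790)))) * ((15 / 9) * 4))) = -837223 / 6556480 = -0.13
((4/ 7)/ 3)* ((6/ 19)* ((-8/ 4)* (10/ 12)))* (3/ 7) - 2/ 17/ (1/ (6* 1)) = -11852/ 15827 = -0.75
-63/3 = -21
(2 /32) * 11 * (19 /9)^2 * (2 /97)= 3971 /62856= 0.06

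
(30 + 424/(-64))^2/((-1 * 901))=-2057/3392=-0.61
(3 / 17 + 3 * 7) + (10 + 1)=547 / 17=32.18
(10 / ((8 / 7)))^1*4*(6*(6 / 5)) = 252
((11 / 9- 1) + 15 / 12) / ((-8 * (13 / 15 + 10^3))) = -0.00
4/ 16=1/ 4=0.25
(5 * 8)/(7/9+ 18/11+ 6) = 3960/833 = 4.75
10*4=40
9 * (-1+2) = 9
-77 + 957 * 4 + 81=3832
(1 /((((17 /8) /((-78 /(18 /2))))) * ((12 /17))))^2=2704 /81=33.38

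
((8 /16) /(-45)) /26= -1 /2340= -0.00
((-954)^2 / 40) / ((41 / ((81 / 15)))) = 6143283 / 2050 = 2996.72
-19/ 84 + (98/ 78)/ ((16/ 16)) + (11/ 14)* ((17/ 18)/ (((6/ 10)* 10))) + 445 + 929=27030025/ 19656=1375.15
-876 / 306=-146 / 51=-2.86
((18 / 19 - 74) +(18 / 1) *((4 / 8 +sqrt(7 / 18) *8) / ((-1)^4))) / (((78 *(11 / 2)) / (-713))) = 867721 / 8151 - 5704 *sqrt(14) / 143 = -42.79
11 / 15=0.73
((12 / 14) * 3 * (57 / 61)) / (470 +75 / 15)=54 / 10675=0.01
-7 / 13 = -0.54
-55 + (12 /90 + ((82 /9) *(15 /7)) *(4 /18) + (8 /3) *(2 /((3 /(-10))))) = -64549 /945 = -68.31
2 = 2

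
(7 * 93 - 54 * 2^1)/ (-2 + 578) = 181/ 192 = 0.94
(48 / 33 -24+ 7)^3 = -3756.73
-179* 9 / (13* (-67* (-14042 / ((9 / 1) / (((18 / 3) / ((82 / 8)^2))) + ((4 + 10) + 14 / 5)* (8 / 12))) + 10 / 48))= -1044198648 / 46967190335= -0.02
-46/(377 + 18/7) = -322/2657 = -0.12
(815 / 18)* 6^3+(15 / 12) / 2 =78245 / 8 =9780.62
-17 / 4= -4.25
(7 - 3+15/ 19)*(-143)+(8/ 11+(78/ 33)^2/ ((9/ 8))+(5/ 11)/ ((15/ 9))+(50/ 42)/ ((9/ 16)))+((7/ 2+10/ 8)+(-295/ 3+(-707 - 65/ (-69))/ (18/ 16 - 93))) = -1067127871763/ 1399125420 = -762.71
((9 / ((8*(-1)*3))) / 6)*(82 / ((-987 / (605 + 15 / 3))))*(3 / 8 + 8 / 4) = 7.52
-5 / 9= -0.56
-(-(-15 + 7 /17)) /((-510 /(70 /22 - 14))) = -868 /2805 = -0.31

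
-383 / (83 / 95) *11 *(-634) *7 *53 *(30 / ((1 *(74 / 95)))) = 134150747288250 / 3071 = 43683082803.08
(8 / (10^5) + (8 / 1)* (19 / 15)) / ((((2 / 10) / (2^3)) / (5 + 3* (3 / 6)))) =4940039 / 1875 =2634.69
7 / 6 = 1.17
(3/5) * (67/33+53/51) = 1722/935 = 1.84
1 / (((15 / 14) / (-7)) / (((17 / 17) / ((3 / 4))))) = -392 / 45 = -8.71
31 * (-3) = -93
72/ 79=0.91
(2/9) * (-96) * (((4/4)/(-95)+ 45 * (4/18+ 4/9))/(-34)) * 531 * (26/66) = 6356896/1615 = 3936.16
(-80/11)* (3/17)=-240/187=-1.28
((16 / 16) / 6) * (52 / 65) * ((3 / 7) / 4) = 0.01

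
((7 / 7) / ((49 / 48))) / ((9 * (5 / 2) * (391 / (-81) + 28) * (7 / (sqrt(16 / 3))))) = 1152 * sqrt(3) / 3219055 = 0.00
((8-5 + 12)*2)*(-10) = -300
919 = 919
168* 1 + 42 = 210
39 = 39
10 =10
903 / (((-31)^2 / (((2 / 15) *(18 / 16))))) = 2709 / 19220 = 0.14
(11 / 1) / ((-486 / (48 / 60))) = -22 / 1215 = -0.02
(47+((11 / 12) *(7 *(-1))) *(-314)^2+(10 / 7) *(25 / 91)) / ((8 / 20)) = -3022295585 / 1911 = -1581525.69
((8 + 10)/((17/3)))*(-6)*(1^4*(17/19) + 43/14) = -170910/2261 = -75.59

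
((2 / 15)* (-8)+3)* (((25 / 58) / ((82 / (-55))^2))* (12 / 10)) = 3025 / 6724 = 0.45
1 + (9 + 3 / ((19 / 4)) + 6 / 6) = 221 / 19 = 11.63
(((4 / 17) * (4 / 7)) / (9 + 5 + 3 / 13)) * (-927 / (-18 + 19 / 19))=192816 / 374255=0.52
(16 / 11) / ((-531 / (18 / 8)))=-4 / 649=-0.01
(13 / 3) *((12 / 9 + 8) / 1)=364 / 9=40.44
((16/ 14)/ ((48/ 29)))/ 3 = 29/ 126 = 0.23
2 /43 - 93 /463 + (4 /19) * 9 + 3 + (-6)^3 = -79913386 /378271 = -211.26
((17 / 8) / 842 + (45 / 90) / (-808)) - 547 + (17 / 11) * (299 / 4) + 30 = -751129901 / 1870924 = -401.48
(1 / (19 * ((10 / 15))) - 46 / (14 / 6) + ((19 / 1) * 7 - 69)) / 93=0.48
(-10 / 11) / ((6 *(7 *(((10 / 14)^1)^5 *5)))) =-0.02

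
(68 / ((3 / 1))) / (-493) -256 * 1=-22276 / 87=-256.05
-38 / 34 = -19 / 17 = -1.12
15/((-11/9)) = -12.27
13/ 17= 0.76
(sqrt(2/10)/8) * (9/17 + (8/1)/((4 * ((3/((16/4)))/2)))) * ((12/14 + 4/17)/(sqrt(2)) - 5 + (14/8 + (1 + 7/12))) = -299 * sqrt(5)/1224 + 3887 * sqrt(10)/48552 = -0.29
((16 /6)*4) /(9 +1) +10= 166 /15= 11.07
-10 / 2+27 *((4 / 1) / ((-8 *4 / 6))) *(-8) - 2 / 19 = 2981 / 19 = 156.89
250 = 250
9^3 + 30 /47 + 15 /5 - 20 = 33494 /47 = 712.64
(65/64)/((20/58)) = 377/128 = 2.95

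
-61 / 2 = -30.50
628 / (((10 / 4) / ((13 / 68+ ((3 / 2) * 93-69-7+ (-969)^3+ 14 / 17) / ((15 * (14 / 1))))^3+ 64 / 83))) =-1785971764642273844739473452210349 / 87417623125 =-20430340025242751585502.73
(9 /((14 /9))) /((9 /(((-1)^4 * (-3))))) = -27 /14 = -1.93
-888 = -888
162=162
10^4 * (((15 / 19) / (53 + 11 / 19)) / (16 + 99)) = 15000 / 11707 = 1.28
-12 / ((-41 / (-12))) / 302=-72 / 6191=-0.01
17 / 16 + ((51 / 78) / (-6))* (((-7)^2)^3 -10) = -2666263 / 208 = -12818.57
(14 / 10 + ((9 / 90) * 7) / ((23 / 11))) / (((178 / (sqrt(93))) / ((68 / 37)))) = 6783 * sqrt(93) / 378695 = 0.17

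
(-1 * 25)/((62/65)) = -1625/62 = -26.21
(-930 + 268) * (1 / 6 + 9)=-18205 / 3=-6068.33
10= 10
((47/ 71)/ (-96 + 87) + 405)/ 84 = 4.82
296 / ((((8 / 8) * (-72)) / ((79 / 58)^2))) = -230917 / 30276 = -7.63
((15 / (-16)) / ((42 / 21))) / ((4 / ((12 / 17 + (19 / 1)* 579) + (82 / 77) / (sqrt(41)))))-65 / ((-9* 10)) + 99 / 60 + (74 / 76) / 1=-2392421933 / 1860480-15* sqrt(41) / 4928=-1285.94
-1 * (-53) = 53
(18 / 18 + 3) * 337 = 1348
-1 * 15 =-15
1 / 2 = 0.50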